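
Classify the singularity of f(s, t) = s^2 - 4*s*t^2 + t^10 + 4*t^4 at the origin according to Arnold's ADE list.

The Hessian of f at 0 has rank 1. Corank 1: A-series; mu = 9 gives A_9.

A_{9}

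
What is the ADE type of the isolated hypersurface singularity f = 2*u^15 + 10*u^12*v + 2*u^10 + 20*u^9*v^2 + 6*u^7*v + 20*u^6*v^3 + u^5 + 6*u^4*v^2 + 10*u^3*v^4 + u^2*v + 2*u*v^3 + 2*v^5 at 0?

The Hessian of f at 0 has rank 0. Corank 2; j^3 = u^2*v has shape L^2 M (L != M), so D-series; mu = 6 gives D_6.

D6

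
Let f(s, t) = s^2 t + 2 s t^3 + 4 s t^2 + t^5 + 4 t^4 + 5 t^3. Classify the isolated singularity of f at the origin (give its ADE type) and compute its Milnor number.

Type D_{4}, Milnor number mu = 4.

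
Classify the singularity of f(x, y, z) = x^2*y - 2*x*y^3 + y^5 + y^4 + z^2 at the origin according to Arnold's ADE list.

D_{5}

The Hessian of f at 0 has rank 1. Corank 2; j^3 = x^2*y has shape L^2 M (L != M), so D-series; mu = 5 gives D_5.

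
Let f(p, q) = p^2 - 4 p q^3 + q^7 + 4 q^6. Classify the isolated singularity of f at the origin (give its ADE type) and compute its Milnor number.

The Hessian of f at 0 is [[2, 0], [0, 0]] with rank 1, so corank 1. A Groebner basis of the Jacobian ideal J(f) in C{p,q} is {-p/2 + q^3, p^2}; counting standard monomials gives mu = 6. Corank 1: A-series; mu = 6 gives A_6.

Type A_6, Milnor number mu = 6.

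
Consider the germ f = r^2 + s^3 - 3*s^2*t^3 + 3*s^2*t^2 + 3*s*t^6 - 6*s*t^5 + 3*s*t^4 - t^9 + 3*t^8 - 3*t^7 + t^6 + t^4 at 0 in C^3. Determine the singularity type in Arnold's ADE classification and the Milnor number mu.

The Hessian of f at 0 is [[0, 0, 0], [0, 0, 0], [0, 0, 2]] with rank 1, so corank 2. A Groebner basis of the Jacobian ideal J(f) in C{s,t,r} is {s^3, s^2*t, s^2/2 + s*t^2, t^3, r}; counting standard monomials gives mu = 6. Corank 2; j^3 = s^3 is a perfect cube, so E-series; the 4-jet and mu = 6 give E_6.

Type E_6, Milnor number mu = 6.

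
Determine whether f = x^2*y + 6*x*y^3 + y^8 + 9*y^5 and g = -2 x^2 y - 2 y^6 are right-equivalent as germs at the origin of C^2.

No.

The Hessian of f at 0 is [[0, 0], [0, 0]] with rank 0, so corank 2. A Groebner basis of the Jacobian ideal J(f) in C{x,y} is {x^4, x^3*y - 27*x^2/8 - 81*x*y^2/8, x^3/3 + x^2*y^2, x*y/3 + y^3}; counting standard monomials gives mu = 9. Corank 2; j^3 = x^2*y has shape L^2 M (L != M), so D-series; mu = 9 gives D_9. The Hessian of g at 0 is [[0, 0], [0, 0]] with rank 0, so corank 2. A Groebner basis of the Jacobian ideal J(g) in C{x,y} is {x^2/6 + y^5, x^3, x*y}; counting standard monomials gives mu = 7. Corank 2; j^3 = -2*x^2*y has shape L^2 M (L != M), so D-series; mu = 7 gives D_7. f is D_9 but g is D_7, hence not right-equivalent.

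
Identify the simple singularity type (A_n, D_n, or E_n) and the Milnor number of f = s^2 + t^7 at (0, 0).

Type A_6, Milnor number mu = 6.

The Hessian of f at 0 has rank 1. Corank 1: A-series; mu = 6 gives A_6.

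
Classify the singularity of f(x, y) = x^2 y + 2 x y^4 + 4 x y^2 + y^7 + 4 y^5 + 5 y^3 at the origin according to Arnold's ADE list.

D_4

The Hessian of f at 0 is [[0, 0], [0, 0]] with rank 0, so corank 2. A Groebner basis of the Jacobian ideal J(f) in C{x,y} is {y^3, x^2 - y^2, x*y + 2*y^2}; counting standard monomials gives mu = 4. Corank 2; j^3 = y*(x^2 + 4*x*y + 5*y^2) splits into three distinct lines over C (the quadratic factor has nonzero discriminant), so D_4.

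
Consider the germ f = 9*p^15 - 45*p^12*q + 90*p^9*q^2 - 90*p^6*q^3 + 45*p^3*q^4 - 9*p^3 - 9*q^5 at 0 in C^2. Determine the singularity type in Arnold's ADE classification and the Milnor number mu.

Type E_{8}, Milnor number mu = 8.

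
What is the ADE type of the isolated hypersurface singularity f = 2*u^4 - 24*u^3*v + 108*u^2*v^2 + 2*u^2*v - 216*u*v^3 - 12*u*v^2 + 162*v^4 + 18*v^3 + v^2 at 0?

The Hessian of f at 0 is [[0, 0], [0, 2]] with rank 1, so corank 1. A Groebner basis of the Jacobian ideal J(f) in C{u,v} is {u^2 + v, u*v, v^2}; counting standard monomials gives mu = 3. Corank 1: A-series; mu = 3 gives A_3.

A3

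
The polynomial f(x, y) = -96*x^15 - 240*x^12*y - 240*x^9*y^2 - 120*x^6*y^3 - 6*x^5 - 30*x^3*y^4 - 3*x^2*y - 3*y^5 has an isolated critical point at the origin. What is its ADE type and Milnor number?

Type D_6, Milnor number mu = 6.

The Hessian of f at 0 is [[0, 0], [0, 0]] with rank 0, so corank 2. A Groebner basis of the Jacobian ideal J(f) in C{x,y} is {x^2/5 + y^4, x^3, x*y}; counting standard monomials gives mu = 6. Corank 2; j^3 = -3*x^2*y has shape L^2 M (L != M), so D-series; mu = 6 gives D_6.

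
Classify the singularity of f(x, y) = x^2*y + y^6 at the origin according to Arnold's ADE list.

D7

The Hessian of f at 0 has rank 0. Corank 2; j^3 = x^2*y has shape L^2 M (L != M), so D-series; mu = 7 gives D_7.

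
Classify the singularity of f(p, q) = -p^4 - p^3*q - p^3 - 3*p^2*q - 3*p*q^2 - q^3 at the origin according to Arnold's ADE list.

E_7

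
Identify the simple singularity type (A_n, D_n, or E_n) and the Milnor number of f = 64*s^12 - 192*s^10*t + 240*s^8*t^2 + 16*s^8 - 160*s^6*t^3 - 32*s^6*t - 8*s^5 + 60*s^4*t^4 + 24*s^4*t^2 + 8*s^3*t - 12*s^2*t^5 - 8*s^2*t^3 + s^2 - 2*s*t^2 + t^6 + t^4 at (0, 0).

Type A5, Milnor number mu = 5.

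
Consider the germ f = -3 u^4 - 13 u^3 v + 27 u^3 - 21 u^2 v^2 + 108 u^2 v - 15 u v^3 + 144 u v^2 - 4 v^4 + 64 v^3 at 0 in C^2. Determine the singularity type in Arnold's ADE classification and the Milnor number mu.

Type E_{7}, Milnor number mu = 7.

The Hessian of f at 0 has rank 0. Corank 2; j^3 = (3*u + 4*v)^3 is a perfect cube, so E-series; the 4-jet and mu = 7 give E_7.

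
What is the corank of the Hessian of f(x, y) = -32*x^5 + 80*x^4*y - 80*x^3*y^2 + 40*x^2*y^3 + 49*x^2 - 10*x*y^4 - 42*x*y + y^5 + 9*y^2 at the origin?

Hessian at 0 has rank 1.

1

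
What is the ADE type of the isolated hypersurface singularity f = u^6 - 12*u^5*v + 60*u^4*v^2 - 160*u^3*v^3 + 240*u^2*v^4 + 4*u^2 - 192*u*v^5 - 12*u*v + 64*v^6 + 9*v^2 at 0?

A5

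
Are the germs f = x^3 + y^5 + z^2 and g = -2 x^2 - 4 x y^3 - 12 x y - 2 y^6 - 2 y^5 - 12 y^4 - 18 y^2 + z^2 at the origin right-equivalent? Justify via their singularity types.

No.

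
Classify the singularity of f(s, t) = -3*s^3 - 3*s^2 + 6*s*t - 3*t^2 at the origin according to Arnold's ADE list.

A2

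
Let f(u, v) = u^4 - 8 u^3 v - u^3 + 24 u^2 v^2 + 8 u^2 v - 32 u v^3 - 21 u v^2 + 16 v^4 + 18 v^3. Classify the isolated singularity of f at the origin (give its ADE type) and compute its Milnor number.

The Hessian of f at 0 has rank 0. Corank 2; j^3 = -(u - 3*v)^2*(u - 2*v) has shape L^2 M (L != M), so D-series; mu = 5 gives D_5.

Type D_{5}, Milnor number mu = 5.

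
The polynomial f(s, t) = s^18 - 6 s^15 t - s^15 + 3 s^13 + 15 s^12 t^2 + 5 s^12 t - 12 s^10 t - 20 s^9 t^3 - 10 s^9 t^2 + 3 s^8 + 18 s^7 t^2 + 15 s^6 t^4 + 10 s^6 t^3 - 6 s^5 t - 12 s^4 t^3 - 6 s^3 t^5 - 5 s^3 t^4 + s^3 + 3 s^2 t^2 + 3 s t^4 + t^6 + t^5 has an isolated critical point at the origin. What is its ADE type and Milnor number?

Type E_8, Milnor number mu = 8.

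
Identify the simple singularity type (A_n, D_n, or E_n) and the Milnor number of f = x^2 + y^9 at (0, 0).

Type A8, Milnor number mu = 8.

The Hessian of f at 0 has rank 1. Corank 1: A-series; mu = 8 gives A_8.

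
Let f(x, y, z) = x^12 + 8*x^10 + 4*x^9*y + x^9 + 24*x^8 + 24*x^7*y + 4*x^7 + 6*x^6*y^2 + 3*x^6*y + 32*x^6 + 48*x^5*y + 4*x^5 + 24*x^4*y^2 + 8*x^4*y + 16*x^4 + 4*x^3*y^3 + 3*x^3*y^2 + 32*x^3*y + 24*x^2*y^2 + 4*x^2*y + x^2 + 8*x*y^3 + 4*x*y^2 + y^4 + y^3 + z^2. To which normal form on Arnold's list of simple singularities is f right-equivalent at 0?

A_2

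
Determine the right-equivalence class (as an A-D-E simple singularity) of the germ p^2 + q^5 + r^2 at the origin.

The Hessian of f at 0 is [[2, 0, 0], [0, 0, 0], [0, 0, 2]] with rank 2, so corank 1. A Groebner basis of the Jacobian ideal J(f) in C{p,q,r} is {q^4, p, r}; counting standard monomials gives mu = 4. Corank 1: A-series; mu = 4 gives A_4.

A_4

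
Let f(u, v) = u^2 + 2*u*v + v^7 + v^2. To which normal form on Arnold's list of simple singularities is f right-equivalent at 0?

A6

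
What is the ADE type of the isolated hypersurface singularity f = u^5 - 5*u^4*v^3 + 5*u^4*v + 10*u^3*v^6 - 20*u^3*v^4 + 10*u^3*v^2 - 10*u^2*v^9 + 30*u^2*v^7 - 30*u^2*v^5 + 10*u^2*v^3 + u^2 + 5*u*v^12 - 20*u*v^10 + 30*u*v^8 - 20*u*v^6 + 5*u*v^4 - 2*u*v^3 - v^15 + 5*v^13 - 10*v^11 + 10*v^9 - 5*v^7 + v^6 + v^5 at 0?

The Hessian of f at 0 has rank 1. Corank 1: A-series; mu = 4 gives A_4.

A_4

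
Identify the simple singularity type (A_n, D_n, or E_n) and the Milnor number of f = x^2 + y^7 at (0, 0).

The Hessian of f at 0 is [[2, 0], [0, 0]] with rank 1, so corank 1. A Groebner basis of the Jacobian ideal J(f) in C{x,y} is {y^6, x}; counting standard monomials gives mu = 6. Corank 1: A-series; mu = 6 gives A_6.

Type A6, Milnor number mu = 6.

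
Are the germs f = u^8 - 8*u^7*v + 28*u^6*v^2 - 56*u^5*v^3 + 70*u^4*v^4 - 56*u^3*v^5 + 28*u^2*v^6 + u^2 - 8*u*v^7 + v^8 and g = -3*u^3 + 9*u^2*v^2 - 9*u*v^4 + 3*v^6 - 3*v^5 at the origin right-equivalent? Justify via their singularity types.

The Hessian of f at 0 has rank 1. Corank 1: A-series; mu = 7 gives A_7. The Hessian of g at 0 has rank 0. Corank 2; j^3 = -3*u^3 is a perfect cube, so E-series; the 5-jet and mu = 8 give E_8. f is A_7 but g is E_8, hence not right-equivalent.

No.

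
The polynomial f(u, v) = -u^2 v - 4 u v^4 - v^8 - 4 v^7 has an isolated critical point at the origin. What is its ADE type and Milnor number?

The Hessian of f at 0 has rank 0. Corank 2; j^3 = -u^2*v has shape L^2 M (L != M), so D-series; mu = 9 gives D_9.

Type D_{9}, Milnor number mu = 9.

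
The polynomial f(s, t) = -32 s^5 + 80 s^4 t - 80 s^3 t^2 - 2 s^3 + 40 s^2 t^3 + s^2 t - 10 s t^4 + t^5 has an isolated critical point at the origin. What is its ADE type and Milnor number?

Type D6, Milnor number mu = 6.

The Hessian of f at 0 is [[0, 0], [0, 0]] with rank 0, so corank 2. A Groebner basis of the Jacobian ideal J(f) in C{s,t} is {s*t/10 + t^4, s*t^2, s^2 - s*t/2}; counting standard monomials gives mu = 6. Corank 2; j^3 = -s^2*(2*s - t) has shape L^2 M (L != M), so D-series; mu = 6 gives D_6.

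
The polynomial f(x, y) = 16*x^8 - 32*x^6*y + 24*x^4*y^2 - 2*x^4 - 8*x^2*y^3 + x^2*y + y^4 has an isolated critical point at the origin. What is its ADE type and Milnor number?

The Hessian of f at 0 has rank 0. Corank 2; j^3 = x^2*y has shape L^2 M (L != M), so D-series; mu = 5 gives D_5.

Type D_5, Milnor number mu = 5.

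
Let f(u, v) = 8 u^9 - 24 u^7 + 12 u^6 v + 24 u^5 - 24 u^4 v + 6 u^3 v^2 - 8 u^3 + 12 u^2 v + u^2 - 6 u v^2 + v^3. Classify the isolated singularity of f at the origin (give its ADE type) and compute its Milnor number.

Type A_2, Milnor number mu = 2.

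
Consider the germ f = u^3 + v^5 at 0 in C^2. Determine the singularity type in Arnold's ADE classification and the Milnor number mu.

Type E_8, Milnor number mu = 8.

The Hessian of f at 0 is [[0, 0], [0, 0]] with rank 0, so corank 2. A Groebner basis of the Jacobian ideal J(f) in C{u,v} is {v^4, u^2}; counting standard monomials gives mu = 8. Corank 2; j^3 = u^3 is a perfect cube, so E-series; the 5-jet and mu = 8 give E_8.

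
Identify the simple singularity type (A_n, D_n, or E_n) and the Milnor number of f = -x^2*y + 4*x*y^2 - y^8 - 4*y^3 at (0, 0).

The Hessian of f at 0 is [[0, 0], [0, 0]] with rank 0, so corank 2. A Groebner basis of the Jacobian ideal J(f) in C{x,y} is {x^2/8 + y^7 - y^2/2, x^3 - 8*y^3, x*y - 2*y^2}; counting standard monomials gives mu = 9. Corank 2; j^3 = -y*(x - 2*y)^2 has shape L^2 M (L != M), so D-series; mu = 9 gives D_9.

Type D_{9}, Milnor number mu = 9.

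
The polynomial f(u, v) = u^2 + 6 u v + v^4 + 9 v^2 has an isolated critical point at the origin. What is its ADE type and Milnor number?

Type A3, Milnor number mu = 3.

The Hessian of f at 0 has rank 1. Corank 1: A-series; mu = 3 gives A_3.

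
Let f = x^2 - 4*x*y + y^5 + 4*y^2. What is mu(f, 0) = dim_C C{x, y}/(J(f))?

4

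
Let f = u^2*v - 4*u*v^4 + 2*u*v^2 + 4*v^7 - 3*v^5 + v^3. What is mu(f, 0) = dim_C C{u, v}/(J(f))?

6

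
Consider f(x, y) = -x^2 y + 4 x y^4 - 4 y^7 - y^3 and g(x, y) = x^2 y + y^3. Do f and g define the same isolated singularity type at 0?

Yes.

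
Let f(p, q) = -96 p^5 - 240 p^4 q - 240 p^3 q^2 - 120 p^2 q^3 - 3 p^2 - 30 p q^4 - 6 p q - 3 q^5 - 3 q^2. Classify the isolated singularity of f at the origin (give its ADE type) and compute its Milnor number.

The Hessian of f at 0 is [[-6, -6], [-6, -6]] with rank 1, so corank 1. A Groebner basis of the Jacobian ideal J(f) in C{p,q} is {q^4, p + q}; counting standard monomials gives mu = 4. Corank 1: A-series; mu = 4 gives A_4.

Type A_4, Milnor number mu = 4.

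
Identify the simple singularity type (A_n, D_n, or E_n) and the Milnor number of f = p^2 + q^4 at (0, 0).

Type A_3, Milnor number mu = 3.

The Hessian of f at 0 is [[2, 0], [0, 0]] with rank 1, so corank 1. A Groebner basis of the Jacobian ideal J(f) in C{p,q} is {q^3, p}; counting standard monomials gives mu = 3. Corank 1: A-series; mu = 3 gives A_3.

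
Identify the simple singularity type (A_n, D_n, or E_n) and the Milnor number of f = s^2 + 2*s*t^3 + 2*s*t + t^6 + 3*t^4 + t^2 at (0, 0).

Type A_{3}, Milnor number mu = 3.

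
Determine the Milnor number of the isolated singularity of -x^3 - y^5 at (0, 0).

The Hessian of f at 0 is [[0, 0], [0, 0]] with rank 0, so corank 2. A Groebner basis of the Jacobian ideal J(f) in C{x,y} is {y^4, x^2}; counting standard monomials gives mu = 8. Corank 2; j^3 = -x^3 is a perfect cube, so E-series; the 5-jet and mu = 8 give E_8.

8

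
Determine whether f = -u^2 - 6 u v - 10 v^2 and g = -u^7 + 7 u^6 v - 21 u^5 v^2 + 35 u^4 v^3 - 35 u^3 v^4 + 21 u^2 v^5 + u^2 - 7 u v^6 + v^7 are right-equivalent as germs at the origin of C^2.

No.

The Hessian of f at 0 has rank 2. Corank 0: nondegenerate Morse point, so A_1. The Hessian of g at 0 has rank 1. Corank 1: A-series; mu = 6 gives A_6. f is A_1 but g is A_6, hence not right-equivalent.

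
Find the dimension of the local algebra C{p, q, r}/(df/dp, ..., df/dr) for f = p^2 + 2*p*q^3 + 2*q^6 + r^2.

5

The Hessian of f at 0 is [[2, 0, 0], [0, 0, 0], [0, 0, 2]] with rank 2, so corank 1. A Groebner basis of the Jacobian ideal J(f) in C{p,q,r} is {p*q^2, p + q^3, p^2, r}; counting standard monomials gives mu = 5. Corank 1: A-series; mu = 5 gives A_5.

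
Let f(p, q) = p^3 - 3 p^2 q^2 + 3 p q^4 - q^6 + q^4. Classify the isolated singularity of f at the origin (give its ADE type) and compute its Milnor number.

The Hessian of f at 0 has rank 0. Corank 2; j^3 = p^3 is a perfect cube, so E-series; the 4-jet and mu = 6 give E_6.

Type E6, Milnor number mu = 6.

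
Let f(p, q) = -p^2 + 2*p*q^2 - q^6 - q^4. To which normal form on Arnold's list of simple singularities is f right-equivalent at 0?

A5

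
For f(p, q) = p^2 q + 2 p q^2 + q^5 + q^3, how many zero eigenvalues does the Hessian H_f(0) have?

2

The Hessian at 0 is [[0, 0], [0, 0]] of rank 0; hence corank 2.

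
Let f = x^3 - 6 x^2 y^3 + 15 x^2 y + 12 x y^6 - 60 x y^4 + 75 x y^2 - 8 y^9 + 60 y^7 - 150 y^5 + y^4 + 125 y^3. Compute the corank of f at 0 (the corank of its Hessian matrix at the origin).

2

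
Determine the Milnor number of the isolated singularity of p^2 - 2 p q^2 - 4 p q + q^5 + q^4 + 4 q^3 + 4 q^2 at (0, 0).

The Hessian of f at 0 has rank 1. Corank 1: A-series; mu = 4 gives A_4.

4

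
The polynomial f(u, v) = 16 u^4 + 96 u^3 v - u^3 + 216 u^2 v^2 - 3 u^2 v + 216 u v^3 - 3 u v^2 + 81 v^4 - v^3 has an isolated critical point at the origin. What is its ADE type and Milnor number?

Type E_{6}, Milnor number mu = 6.

The Hessian of f at 0 has rank 0. Corank 2; j^3 = -(u + v)^3 is a perfect cube, so E-series; the 4-jet and mu = 6 give E_6.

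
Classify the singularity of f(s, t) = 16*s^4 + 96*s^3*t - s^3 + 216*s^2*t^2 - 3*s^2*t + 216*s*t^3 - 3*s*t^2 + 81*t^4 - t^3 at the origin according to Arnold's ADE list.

The Hessian of f at 0 has rank 0. Corank 2; j^3 = -(s + t)^3 is a perfect cube, so E-series; the 4-jet and mu = 6 give E_6.

E6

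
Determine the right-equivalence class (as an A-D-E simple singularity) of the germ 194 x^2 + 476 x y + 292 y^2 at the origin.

A_{1}

The Hessian of f at 0 has rank 2. Corank 0: nondegenerate Morse point, so A_1.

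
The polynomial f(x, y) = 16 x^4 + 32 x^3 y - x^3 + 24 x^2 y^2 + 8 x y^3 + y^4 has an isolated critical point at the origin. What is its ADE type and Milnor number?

Type E_{6}, Milnor number mu = 6.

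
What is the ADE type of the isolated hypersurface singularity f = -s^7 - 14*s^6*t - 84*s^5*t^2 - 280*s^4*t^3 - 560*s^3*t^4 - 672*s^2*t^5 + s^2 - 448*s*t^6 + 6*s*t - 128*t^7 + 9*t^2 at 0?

A_6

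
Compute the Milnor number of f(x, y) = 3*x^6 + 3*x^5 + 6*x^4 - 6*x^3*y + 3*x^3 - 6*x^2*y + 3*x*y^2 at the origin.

7

The Hessian of f at 0 has rank 0. Corank 2; j^3 = 3*x*(x - y)^2 has shape L^2 M (L != M), so D-series; mu = 7 gives D_7.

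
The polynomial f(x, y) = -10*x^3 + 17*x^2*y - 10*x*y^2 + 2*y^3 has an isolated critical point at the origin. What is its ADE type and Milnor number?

Type D_{4}, Milnor number mu = 4.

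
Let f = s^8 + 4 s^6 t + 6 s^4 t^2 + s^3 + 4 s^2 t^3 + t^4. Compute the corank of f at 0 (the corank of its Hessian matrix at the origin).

2

Hessian at 0 has rank 0.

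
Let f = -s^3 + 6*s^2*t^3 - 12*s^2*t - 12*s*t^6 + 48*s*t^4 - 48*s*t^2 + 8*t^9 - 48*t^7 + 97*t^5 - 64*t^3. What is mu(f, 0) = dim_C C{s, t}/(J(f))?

8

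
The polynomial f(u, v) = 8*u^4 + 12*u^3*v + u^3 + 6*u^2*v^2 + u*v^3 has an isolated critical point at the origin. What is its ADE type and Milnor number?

The Hessian of f at 0 is [[0, 0], [0, 0]] with rank 0, so corank 2. A Groebner basis of the Jacobian ideal J(f) in C{u,v} is {3*u^2/4 + v^4 + v^3/4, u^3, u^2*v - u^2/4 - v^3/12, u^2 + u*v^2 + v^3/3}; counting standard monomials gives mu = 7. Corank 2; j^3 = u^3 is a perfect cube, so E-series; the 4-jet and mu = 7 give E_7.

Type E7, Milnor number mu = 7.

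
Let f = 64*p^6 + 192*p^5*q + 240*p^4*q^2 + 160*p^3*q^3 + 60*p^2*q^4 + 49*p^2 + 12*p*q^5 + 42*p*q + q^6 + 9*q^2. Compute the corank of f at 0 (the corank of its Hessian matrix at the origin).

1

Hessian at 0 has rank 1.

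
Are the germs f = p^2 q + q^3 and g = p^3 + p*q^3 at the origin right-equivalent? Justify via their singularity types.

No.

The Hessian of f at 0 is [[0, 0], [0, 0]] with rank 0, so corank 2. A Groebner basis of the Jacobian ideal J(f) in C{p,q} is {q^3, p^2 + 3*q^2, p*q}; counting standard monomials gives mu = 4. Corank 2; j^3 = q*(p^2 + q^2) splits into three distinct lines over C (the quadratic factor has nonzero discriminant), so D_4. The Hessian of g at 0 is [[0, 0], [0, 0]] with rank 0, so corank 2. A Groebner basis of the Jacobian ideal J(g) in C{p,q} is {p^3, p*q^2, 3*p^2 + q^3}; counting standard monomials gives mu = 7. Corank 2; j^3 = p^3 is a perfect cube, so E-series; the 4-jet and mu = 7 give E_7. f is D_4 but g is E_7, hence not right-equivalent.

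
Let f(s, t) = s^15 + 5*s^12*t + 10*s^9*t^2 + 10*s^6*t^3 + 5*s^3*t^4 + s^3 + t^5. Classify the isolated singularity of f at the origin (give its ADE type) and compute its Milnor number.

The Hessian of f at 0 has rank 0. Corank 2; j^3 = s^3 is a perfect cube, so E-series; the 5-jet and mu = 8 give E_8.

Type E_{8}, Milnor number mu = 8.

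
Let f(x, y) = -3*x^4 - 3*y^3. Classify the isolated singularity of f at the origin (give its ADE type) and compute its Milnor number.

Type E6, Milnor number mu = 6.

The Hessian of f at 0 has rank 0. Corank 2; j^3 = -3*y^3 is a perfect cube, so E-series; the 4-jet and mu = 6 give E_6.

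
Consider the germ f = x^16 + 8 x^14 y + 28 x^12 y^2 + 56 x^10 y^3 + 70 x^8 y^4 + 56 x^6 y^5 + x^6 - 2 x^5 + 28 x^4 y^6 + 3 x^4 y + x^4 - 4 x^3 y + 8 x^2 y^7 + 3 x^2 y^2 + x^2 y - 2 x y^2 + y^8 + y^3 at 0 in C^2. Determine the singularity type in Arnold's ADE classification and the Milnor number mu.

Type D_9, Milnor number mu = 9.

The Hessian of f at 0 has rank 0. Corank 2; j^3 = y*(x - y)^2 has shape L^2 M (L != M), so D-series; mu = 9 gives D_9.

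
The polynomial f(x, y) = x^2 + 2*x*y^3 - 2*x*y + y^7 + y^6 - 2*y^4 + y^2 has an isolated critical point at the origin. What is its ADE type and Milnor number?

Type A6, Milnor number mu = 6.

The Hessian of f at 0 is [[2, -2], [-2, 2]] with rank 1, so corank 1. A Groebner basis of the Jacobian ideal J(f) in C{x,y} is {x + y^3 - y, x^2 - 2*x*y + y^2}; counting standard monomials gives mu = 6. Corank 1: A-series; mu = 6 gives A_6.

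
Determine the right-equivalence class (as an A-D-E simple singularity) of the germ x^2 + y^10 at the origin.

A9

The Hessian of f at 0 is [[2, 0], [0, 0]] with rank 1, so corank 1. A Groebner basis of the Jacobian ideal J(f) in C{x,y} is {y^9, x}; counting standard monomials gives mu = 9. Corank 1: A-series; mu = 9 gives A_9.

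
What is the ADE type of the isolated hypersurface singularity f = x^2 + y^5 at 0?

A4

The Hessian of f at 0 has rank 1. Corank 1: A-series; mu = 4 gives A_4.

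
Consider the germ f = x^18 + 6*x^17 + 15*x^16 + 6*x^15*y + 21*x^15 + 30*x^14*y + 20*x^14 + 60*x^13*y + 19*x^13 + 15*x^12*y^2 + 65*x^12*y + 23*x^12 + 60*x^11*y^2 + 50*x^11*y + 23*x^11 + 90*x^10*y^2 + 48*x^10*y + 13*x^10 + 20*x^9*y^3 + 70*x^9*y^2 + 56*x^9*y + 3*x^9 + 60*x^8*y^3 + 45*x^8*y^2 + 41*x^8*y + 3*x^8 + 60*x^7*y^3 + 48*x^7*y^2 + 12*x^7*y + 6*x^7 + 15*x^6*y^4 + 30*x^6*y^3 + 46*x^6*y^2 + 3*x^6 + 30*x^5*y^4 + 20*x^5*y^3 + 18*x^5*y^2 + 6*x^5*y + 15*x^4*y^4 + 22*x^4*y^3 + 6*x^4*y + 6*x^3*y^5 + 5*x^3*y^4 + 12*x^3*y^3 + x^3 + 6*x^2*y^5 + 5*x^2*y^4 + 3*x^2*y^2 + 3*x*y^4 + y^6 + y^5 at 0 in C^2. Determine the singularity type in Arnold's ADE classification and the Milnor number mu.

The Hessian of f at 0 has rank 0. Corank 2; j^3 = x^3 is a perfect cube, so E-series; the 5-jet and mu = 8 give E_8.

Type E_{8}, Milnor number mu = 8.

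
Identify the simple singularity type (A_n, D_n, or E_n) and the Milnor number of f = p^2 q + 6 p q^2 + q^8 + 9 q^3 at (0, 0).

Type D9, Milnor number mu = 9.

The Hessian of f at 0 has rank 0. Corank 2; j^3 = q*(p + 3*q)^2 has shape L^2 M (L != M), so D-series; mu = 9 gives D_9.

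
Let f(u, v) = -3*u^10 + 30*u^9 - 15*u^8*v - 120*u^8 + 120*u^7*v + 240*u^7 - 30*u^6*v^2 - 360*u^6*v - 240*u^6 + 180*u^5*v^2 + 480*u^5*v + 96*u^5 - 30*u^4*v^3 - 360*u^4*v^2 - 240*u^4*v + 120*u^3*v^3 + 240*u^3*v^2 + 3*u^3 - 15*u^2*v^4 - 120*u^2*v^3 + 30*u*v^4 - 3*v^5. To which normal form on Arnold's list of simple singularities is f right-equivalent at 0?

E_{8}

The Hessian of f at 0 has rank 0. Corank 2; j^3 = 3*u^3 is a perfect cube, so E-series; the 5-jet and mu = 8 give E_8.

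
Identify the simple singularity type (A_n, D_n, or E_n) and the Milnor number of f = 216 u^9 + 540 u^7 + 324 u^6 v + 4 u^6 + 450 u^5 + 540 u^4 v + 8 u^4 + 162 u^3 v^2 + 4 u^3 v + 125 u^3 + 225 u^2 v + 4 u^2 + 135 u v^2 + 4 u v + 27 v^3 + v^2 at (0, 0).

Type A2, Milnor number mu = 2.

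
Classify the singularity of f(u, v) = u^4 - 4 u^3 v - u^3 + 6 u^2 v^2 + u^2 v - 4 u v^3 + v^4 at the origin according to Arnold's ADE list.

D_{5}

The Hessian of f at 0 is [[0, 0], [0, 0]] with rank 0, so corank 2. A Groebner basis of the Jacobian ideal J(f) in C{u,v} is {u*v^2, u*v/4 + v^3, u^2 - u*v}; counting standard monomials gives mu = 5. Corank 2; j^3 = -u^2*(u - v) has shape L^2 M (L != M), so D-series; mu = 5 gives D_5.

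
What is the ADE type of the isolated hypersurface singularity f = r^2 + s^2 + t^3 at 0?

The Hessian of f at 0 is [[2, 0, 0], [0, 0, 0], [0, 0, 2]] with rank 2, so corank 1. A Groebner basis of the Jacobian ideal J(f) in C{s,t,r} is {t^2, s, r}; counting standard monomials gives mu = 2. Corank 1: A-series; mu = 2 gives A_2.

A_2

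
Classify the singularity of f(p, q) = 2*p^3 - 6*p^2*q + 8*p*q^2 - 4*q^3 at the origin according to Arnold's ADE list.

The Hessian of f at 0 has rank 0. Corank 2; j^3 = 2*(p - q)*(p^2 - 2*p*q + 2*q^2) splits into three distinct lines over C (the quadratic factor has nonzero discriminant), so D_4.

D_4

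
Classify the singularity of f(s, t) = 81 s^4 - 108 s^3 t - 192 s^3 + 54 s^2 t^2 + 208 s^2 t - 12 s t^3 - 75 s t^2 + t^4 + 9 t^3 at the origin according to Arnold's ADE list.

D_{5}

The Hessian of f at 0 has rank 0. Corank 2; j^3 = -(3*s - t)*(8*s - 3*t)^2 has shape L^2 M (L != M), so D-series; mu = 5 gives D_5.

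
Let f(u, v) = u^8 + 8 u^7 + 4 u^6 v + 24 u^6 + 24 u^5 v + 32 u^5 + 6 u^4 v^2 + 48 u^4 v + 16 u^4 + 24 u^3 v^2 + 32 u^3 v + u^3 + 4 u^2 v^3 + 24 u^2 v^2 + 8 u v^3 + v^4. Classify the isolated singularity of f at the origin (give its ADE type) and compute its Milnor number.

Type E_6, Milnor number mu = 6.

The Hessian of f at 0 has rank 0. Corank 2; j^3 = u^3 is a perfect cube, so E-series; the 4-jet and mu = 6 give E_6.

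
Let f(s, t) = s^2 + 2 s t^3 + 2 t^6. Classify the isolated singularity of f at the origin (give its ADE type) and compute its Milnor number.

The Hessian of f at 0 is [[2, 0], [0, 0]] with rank 1, so corank 1. A Groebner basis of the Jacobian ideal J(f) in C{s,t} is {s*t^2, s + t^3, s^2}; counting standard monomials gives mu = 5. Corank 1: A-series; mu = 5 gives A_5.

Type A_5, Milnor number mu = 5.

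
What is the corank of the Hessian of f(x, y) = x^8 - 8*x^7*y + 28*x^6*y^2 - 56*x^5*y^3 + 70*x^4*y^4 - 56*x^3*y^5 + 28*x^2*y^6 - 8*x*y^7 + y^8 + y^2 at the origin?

1

The Hessian at 0 is [[0, 0], [0, 2]] of rank 1; hence corank 1.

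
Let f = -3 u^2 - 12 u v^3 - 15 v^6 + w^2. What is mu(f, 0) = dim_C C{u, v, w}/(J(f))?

5

The Hessian of f at 0 has rank 2. Corank 1: A-series; mu = 5 gives A_5.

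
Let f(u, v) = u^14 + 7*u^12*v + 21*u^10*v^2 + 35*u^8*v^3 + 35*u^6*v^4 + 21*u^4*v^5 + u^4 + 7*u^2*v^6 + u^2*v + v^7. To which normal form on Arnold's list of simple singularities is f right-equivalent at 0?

D_8

The Hessian of f at 0 has rank 0. Corank 2; j^3 = u^2*v has shape L^2 M (L != M), so D-series; mu = 8 gives D_8.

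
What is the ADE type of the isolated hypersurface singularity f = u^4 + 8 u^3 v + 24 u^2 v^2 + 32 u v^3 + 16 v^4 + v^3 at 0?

The Hessian of f at 0 is [[0, 0], [0, 0]] with rank 0, so corank 2. A Groebner basis of the Jacobian ideal J(f) in C{u,v} is {u^3 + 6*u^2*v, v^2}; counting standard monomials gives mu = 6. Corank 2; j^3 = v^3 is a perfect cube, so E-series; the 4-jet and mu = 6 give E_6.

E_{6}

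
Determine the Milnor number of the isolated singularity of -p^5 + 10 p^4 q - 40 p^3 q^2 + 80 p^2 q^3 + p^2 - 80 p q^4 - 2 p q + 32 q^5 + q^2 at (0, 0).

4

The Hessian of f at 0 is [[2, -2], [-2, 2]] with rank 1, so corank 1. A Groebner basis of the Jacobian ideal J(f) in C{p,q} is {q^4, p - q}; counting standard monomials gives mu = 4. Corank 1: A-series; mu = 4 gives A_4.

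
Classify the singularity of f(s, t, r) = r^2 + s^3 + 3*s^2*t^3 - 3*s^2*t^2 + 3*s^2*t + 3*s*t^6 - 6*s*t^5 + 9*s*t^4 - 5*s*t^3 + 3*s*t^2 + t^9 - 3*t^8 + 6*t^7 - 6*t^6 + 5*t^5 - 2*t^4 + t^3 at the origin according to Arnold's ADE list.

The Hessian of f at 0 has rank 1. Corank 2; j^3 = (s + t)^3 is a perfect cube, so E-series; the 4-jet and mu = 7 give E_7.

E_{7}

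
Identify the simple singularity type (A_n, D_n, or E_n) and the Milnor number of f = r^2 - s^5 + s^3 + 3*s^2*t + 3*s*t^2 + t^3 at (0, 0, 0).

The Hessian of f at 0 has rank 1. Corank 2; j^3 = (s + t)^3 is a perfect cube, so E-series; the 5-jet and mu = 8 give E_8.

Type E8, Milnor number mu = 8.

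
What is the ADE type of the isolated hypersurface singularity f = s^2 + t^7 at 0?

A_{6}

The Hessian of f at 0 is [[2, 0], [0, 0]] with rank 1, so corank 1. A Groebner basis of the Jacobian ideal J(f) in C{s,t} is {t^6, s}; counting standard monomials gives mu = 6. Corank 1: A-series; mu = 6 gives A_6.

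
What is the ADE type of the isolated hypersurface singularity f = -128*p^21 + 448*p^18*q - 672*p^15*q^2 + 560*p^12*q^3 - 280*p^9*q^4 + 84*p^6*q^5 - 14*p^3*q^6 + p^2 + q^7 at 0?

A6

The Hessian of f at 0 has rank 1. Corank 1: A-series; mu = 6 gives A_6.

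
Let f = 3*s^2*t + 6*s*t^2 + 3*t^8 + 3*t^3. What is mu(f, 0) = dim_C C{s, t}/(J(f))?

The Hessian of f at 0 has rank 0. Corank 2; j^3 = 3*t*(s + t)^2 has shape L^2 M (L != M), so D-series; mu = 9 gives D_9.

9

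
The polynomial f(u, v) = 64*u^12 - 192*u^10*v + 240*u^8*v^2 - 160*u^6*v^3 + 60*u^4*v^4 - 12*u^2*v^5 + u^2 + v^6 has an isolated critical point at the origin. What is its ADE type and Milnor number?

The Hessian of f at 0 has rank 1. Corank 1: A-series; mu = 5 gives A_5.

Type A_5, Milnor number mu = 5.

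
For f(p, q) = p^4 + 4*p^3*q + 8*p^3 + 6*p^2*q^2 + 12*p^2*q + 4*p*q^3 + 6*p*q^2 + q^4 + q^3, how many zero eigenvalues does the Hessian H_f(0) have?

The Hessian at 0 is [[0, 0], [0, 0]] of rank 0; hence corank 2.

2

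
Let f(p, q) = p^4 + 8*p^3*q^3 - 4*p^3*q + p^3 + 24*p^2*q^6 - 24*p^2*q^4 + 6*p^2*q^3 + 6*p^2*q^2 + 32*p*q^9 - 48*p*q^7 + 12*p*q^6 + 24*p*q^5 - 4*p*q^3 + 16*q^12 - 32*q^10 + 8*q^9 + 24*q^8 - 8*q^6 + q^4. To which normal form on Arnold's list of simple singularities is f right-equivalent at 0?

E_{6}

The Hessian of f at 0 is [[0, 0], [0, 0]] with rank 0, so corank 2. A Groebner basis of the Jacobian ideal J(f) in C{p,q} is {q^4, p*q^2 - q^3/3, p^2}; counting standard monomials gives mu = 6. Corank 2; j^3 = p^3 is a perfect cube, so E-series; the 4-jet and mu = 6 give E_6.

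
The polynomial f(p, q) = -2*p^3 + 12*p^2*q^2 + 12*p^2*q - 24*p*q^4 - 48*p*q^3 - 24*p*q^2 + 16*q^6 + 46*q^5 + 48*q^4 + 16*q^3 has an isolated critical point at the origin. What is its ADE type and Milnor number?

Type E_8, Milnor number mu = 8.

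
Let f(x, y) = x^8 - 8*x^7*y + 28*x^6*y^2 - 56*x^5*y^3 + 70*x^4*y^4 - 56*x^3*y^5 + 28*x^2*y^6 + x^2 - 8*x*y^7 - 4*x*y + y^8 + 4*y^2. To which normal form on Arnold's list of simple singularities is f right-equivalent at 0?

A_{7}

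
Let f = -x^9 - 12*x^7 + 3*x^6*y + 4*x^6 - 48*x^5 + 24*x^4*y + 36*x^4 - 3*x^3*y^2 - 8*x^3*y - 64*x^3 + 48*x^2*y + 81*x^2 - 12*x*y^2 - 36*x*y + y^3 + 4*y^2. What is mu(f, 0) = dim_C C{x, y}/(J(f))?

2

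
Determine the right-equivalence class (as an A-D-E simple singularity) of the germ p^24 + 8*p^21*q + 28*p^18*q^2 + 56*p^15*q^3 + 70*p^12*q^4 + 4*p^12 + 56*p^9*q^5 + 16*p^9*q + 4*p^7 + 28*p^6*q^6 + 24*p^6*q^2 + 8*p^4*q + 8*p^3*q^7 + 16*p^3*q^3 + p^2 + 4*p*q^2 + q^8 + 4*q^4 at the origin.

The Hessian of f at 0 is [[2, 0], [0, 0]] with rank 1, so corank 1. A Groebner basis of the Jacobian ideal J(f) in C{p,q} is {p^4, p^3*q, p/2 + q^2}; counting standard monomials gives mu = 7. Corank 1: A-series; mu = 7 gives A_7.

A_{7}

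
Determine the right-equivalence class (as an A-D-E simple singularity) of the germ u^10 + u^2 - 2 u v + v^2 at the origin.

The Hessian of f at 0 is [[2, -2], [-2, 2]] with rank 1, so corank 1. A Groebner basis of the Jacobian ideal J(f) in C{u,v} is {v^9, u - v}; counting standard monomials gives mu = 9. Corank 1: A-series; mu = 9 gives A_9.

A_9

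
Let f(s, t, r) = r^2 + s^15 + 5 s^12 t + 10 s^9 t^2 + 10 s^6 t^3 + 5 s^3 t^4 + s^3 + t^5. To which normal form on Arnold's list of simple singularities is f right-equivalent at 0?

The Hessian of f at 0 is [[0, 0, 0], [0, 0, 0], [0, 0, 2]] with rank 1, so corank 2. A Groebner basis of the Jacobian ideal J(f) in C{s,t,r} is {t^4, s^2, r}; counting standard monomials gives mu = 8. Corank 2; j^3 = s^3 is a perfect cube, so E-series; the 5-jet and mu = 8 give E_8.

E8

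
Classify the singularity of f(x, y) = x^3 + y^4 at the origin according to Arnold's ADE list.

E6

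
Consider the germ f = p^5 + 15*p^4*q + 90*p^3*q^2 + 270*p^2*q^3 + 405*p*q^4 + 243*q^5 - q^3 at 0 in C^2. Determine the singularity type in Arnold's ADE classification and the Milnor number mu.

Type E_{8}, Milnor number mu = 8.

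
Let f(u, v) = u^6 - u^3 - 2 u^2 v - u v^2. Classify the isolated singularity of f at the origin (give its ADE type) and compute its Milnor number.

The Hessian of f at 0 has rank 0. Corank 2; j^3 = -u*(u + v)^2 has shape L^2 M (L != M), so D-series; mu = 7 gives D_7.

Type D_{7}, Milnor number mu = 7.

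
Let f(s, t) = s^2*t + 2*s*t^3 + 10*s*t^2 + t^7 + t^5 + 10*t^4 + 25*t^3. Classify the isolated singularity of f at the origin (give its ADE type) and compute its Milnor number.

The Hessian of f at 0 is [[0, 0], [0, 0]] with rank 0, so corank 2. A Groebner basis of the Jacobian ideal J(f) in C{s,t} is {s^2*t^2 - 10*s^2*t + s^2/7 - 524*s*t^2/7 + 880*s*t/7 + 625*t^2, s^3 + 15*s^2*t - s^2/7 + 524*s*t^2/7 - 880*s*t/7 - 625*t^2, s*t + t^3 + 5*t^2}; counting standard monomials gives mu = 8. Corank 2; j^3 = t*(s + 5*t)^2 has shape L^2 M (L != M), so D-series; mu = 8 gives D_8.

Type D8, Milnor number mu = 8.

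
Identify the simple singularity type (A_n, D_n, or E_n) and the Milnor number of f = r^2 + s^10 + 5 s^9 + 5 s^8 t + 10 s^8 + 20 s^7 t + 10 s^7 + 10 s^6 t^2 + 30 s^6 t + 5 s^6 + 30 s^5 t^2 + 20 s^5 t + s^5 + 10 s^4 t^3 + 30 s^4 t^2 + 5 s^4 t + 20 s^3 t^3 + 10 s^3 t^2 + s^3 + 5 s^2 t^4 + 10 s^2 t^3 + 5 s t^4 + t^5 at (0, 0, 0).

Type E8, Milnor number mu = 8.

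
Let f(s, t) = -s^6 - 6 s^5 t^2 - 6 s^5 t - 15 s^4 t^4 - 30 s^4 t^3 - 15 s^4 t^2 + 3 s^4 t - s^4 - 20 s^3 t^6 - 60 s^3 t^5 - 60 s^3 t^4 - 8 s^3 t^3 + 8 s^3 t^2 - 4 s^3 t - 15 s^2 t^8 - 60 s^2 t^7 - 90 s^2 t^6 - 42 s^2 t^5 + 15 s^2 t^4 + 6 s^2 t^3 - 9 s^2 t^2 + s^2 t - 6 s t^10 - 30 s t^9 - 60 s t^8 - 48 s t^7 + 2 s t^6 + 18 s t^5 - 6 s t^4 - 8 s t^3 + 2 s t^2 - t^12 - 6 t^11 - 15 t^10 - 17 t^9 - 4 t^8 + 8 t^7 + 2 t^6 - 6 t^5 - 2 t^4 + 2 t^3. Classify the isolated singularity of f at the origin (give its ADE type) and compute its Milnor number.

The Hessian of f at 0 is [[0, 0], [0, 0]] with rank 0, so corank 2. A Groebner basis of the Jacobian ideal J(f) in C{s,t} is {t^3, s^2 + 2*t^2, s*t + t^2}; counting standard monomials gives mu = 4. Corank 2; j^3 = t*(s^2 + 2*s*t + 2*t^2) splits into three distinct lines over C (the quadratic factor has nonzero discriminant), so D_4.

Type D_{4}, Milnor number mu = 4.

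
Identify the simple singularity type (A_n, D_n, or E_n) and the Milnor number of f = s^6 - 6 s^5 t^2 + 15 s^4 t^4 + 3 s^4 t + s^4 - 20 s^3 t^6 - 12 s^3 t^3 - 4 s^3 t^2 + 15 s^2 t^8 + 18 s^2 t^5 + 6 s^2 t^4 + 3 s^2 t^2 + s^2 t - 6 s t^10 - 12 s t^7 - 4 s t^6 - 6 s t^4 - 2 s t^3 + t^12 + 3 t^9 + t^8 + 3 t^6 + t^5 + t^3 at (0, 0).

Type D_{4}, Milnor number mu = 4.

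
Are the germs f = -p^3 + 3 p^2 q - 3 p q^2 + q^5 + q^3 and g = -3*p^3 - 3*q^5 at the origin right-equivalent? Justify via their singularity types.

Yes.

The Hessian of f at 0 has rank 0. Corank 2; j^3 = -(p - q)^3 is a perfect cube, so E-series; the 5-jet and mu = 8 give E_8. The Hessian of g at 0 has rank 0. Corank 2; j^3 = -3*p^3 is a perfect cube, so E-series; the 5-jet and mu = 8 give E_8. Both have type E_8, hence right-equivalent.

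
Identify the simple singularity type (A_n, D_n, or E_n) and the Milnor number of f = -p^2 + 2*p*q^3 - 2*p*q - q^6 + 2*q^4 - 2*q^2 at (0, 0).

Type A_{1}, Milnor number mu = 1.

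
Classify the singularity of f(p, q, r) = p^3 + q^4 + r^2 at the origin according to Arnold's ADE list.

E6

The Hessian of f at 0 has rank 1. Corank 2; j^3 = p^3 is a perfect cube, so E-series; the 4-jet and mu = 6 give E_6.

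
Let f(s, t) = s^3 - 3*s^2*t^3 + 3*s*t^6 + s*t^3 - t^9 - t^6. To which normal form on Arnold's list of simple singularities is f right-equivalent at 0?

E_7

The Hessian of f at 0 is [[0, 0], [0, 0]] with rank 0, so corank 2. A Groebner basis of the Jacobian ideal J(f) in C{s,t} is {s^3, s*t^2, 3*s^2 + t^3}; counting standard monomials gives mu = 7. Corank 2; j^3 = s^3 is a perfect cube, so E-series; the 4-jet and mu = 7 give E_7.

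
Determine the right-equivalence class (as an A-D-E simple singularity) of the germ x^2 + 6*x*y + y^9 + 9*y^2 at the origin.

A_8

The Hessian of f at 0 is [[2, 6], [6, 18]] with rank 1, so corank 1. A Groebner basis of the Jacobian ideal J(f) in C{x,y} is {y^8, x + 3*y}; counting standard monomials gives mu = 8. Corank 1: A-series; mu = 8 gives A_8.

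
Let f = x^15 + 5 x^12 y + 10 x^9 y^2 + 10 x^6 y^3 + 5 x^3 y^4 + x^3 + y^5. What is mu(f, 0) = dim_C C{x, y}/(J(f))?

8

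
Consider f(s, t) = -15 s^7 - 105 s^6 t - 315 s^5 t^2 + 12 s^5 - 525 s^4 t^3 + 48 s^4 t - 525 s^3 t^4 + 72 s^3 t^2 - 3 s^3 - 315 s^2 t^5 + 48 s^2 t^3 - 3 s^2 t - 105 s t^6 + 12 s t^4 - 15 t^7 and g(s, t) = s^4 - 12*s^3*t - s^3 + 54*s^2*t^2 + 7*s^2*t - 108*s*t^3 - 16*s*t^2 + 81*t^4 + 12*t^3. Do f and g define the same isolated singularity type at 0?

No.

The Hessian of f at 0 is [[0, 0], [0, 0]] with rank 0, so corank 2. A Groebner basis of the Jacobian ideal J(f) in C{s,t} is {2*s^2/3 + s*t^3, -19*s^2/6 - s*t/2 + t^4, s^3, s^2*t}; counting standard monomials gives mu = 8. Corank 2; j^3 = -3*s^2*(s + t) has shape L^2 M (L != M), so D-series; mu = 8 gives D_8. The Hessian of g at 0 is [[0, 0], [0, 0]] with rank 0, so corank 2. A Groebner basis of the Jacobian ideal J(g) in C{s,t} is {s*t^2 + s*t/2 - t^2, s*t/4 + t^3 - t^2/2, s^2 - 5*s*t + 6*t^2}; counting standard monomials gives mu = 5. Corank 2; j^3 = -(s - 3*t)*(s - 2*t)^2 has shape L^2 M (L != M), so D-series; mu = 5 gives D_5. f is D_8 but g is D_5, hence not right-equivalent.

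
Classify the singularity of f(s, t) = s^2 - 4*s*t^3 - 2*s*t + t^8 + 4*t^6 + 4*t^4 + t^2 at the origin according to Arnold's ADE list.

A_7

The Hessian of f at 0 has rank 1. Corank 1: A-series; mu = 7 gives A_7.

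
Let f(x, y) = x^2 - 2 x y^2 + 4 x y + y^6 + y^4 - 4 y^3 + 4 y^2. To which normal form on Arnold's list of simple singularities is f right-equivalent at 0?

A_5

The Hessian of f at 0 is [[2, 4], [4, 8]] with rank 1, so corank 1. A Groebner basis of the Jacobian ideal J(f) in C{x,y} is {x^3 - 12*x^2 - 40*x*y - 32*x - 64*y, x^2*y + 4*x^2 + 12*x*y + 8*x + 16*y, -x + y^2 - 2*y}; counting standard monomials gives mu = 5. Corank 1: A-series; mu = 5 gives A_5.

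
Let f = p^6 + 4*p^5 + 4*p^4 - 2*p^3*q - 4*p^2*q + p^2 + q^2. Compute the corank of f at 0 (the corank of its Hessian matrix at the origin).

0

Hessian at 0 has rank 2.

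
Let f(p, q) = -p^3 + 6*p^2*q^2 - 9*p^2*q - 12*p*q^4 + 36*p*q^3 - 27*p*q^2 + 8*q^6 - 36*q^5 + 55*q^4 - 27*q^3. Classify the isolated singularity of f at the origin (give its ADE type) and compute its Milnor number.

Type E_6, Milnor number mu = 6.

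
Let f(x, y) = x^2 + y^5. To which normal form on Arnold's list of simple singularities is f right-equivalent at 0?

The Hessian of f at 0 has rank 1. Corank 1: A-series; mu = 4 gives A_4.

A_4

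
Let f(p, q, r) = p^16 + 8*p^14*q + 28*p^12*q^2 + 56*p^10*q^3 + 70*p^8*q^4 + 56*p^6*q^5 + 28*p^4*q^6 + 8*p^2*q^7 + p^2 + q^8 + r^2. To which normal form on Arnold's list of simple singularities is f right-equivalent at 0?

The Hessian of f at 0 has rank 2. Corank 1: A-series; mu = 7 gives A_7.

A_7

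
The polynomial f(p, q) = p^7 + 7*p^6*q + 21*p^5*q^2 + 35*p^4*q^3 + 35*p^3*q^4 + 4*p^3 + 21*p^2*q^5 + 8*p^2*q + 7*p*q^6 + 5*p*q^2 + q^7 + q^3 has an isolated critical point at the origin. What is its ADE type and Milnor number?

Type D8, Milnor number mu = 8.

The Hessian of f at 0 is [[0, 0], [0, 0]] with rank 0, so corank 2. A Groebner basis of the Jacobian ideal J(f) in C{p,q} is {-128*p*q/7 + q^6 - 64*q^2/7, p*q^2 + q^3/2, p^2 + 3*p*q/2 + q^2/2}; counting standard monomials gives mu = 8. Corank 2; j^3 = (p + q)*(2*p + q)^2 has shape L^2 M (L != M), so D-series; mu = 8 gives D_8.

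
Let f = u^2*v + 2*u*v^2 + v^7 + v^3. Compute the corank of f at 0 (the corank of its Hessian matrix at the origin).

Hessian at 0 has rank 0.

2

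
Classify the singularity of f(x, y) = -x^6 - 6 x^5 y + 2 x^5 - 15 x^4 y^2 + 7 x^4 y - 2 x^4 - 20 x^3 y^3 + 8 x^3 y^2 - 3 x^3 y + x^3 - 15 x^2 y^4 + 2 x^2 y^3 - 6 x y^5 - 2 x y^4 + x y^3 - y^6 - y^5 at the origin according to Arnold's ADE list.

E_7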